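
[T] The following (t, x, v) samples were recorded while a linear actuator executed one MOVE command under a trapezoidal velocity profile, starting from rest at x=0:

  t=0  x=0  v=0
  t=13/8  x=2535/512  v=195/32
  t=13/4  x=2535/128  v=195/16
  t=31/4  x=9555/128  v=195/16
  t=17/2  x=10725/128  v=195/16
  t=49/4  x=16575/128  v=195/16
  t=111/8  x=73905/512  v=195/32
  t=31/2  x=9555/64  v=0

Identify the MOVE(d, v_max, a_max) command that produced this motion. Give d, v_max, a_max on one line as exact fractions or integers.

final state: t=31/2, x=9555/64, v=0 → d = 9555/64
a_max = (195/32−0)/(13/8−0) = 15/4
max v = 195/16 over t∈[13/4,49/4] → v_max = 195/16
check: 195/16·(13/4+9) = 9555/64 ✓

d=9555/64 v_max=195/16 a_max=15/4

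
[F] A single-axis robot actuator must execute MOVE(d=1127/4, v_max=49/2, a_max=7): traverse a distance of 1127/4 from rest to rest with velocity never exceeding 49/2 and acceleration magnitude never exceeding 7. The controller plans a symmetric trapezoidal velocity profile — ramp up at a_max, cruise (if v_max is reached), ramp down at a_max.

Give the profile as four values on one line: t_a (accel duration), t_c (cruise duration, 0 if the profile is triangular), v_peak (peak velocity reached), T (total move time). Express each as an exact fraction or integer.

t_a=7/2 t_c=8 v_peak=49/2 T=15

(v_max)²/a_max = (49/2)²/7 = 343/4
1127/4 ≥ 343/4 → trapezoidal
t_a = (49/2)/7 = 7/2; v_peak = 49/2
d_cruise = 1127/4 − 343/4 = 196; t_c = 196/(49/2) = 8
T = 2·7/2 + 8 = 15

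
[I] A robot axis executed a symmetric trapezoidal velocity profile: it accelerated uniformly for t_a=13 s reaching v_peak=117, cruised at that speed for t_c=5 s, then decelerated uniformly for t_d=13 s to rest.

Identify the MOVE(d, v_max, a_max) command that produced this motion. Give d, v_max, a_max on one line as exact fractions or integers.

a_max = 117/13 = 9
d_a = ½·117·13 = 1521/2; d_c = 117·5 = 585
d = 2·1521/2 + 585 = 2106
t_c = 5 > 0 so v_max = 117

d=2106 v_max=117 a_max=9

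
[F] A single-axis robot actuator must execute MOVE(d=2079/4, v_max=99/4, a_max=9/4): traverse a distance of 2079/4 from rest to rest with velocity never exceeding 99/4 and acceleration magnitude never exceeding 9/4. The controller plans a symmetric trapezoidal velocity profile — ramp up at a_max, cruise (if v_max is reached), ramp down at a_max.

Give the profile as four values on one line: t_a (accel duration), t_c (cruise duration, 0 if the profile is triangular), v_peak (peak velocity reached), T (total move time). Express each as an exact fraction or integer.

t_a=11 t_c=10 v_peak=99/4 T=32

v_max²/a_max = (99/4)²/(9/4) = 1089/4
2079/4 ≥ 1089/4 → trapezoidal
t_a = (99/4)/(9/4) = 11; v_peak = 99/4
d_cruise = 2079/4 − 1089/4 = 495/2; t_c = (495/2)/(99/4) = 10
T = 2·11 + 10 = 32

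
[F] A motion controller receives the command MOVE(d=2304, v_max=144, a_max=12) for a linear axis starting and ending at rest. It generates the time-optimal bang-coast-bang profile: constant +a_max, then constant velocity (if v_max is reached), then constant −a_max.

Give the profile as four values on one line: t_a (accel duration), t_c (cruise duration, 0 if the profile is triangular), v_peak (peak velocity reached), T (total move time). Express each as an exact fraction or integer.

(v_max)²/a_max = 144²/12 = 1728
2304 ≥ 1728 so v_max reached
t_a = 144/12 = 12; v_peak = 144
d_cruise = 2304 − 1728 = 576; t_c = 576/144 = 4
T = 2·12 + 4 = 28

t_a=12 t_c=4 v_peak=144 T=28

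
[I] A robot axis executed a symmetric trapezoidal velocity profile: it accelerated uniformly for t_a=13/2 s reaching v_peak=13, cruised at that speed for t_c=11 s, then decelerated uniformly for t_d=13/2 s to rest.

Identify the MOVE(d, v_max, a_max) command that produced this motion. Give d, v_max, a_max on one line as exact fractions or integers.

a_max = 13/(13/2) = 2
d_a = ½·13·13/2 = 169/4; d_c = 13·11 = 143
d = 2·169/4 + 143 = 455/2
t_c = 11 > 0 so v_max = 13

d=455/2 v_max=13 a_max=2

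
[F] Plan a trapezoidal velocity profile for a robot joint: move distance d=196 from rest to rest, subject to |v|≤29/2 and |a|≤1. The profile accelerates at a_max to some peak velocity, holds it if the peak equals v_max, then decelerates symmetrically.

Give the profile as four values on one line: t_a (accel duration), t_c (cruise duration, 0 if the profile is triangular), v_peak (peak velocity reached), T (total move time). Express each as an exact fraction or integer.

v_max²/a_max = (29/2)²/1 = 841/4
196 < 841/4 so t_c = 0
v_peak = √(196·1) = √196 = 14
t_a = 14/1 = 14; t_c = 0
T = 2·14 = 28

t_a=14 t_c=0 v_peak=14 T=28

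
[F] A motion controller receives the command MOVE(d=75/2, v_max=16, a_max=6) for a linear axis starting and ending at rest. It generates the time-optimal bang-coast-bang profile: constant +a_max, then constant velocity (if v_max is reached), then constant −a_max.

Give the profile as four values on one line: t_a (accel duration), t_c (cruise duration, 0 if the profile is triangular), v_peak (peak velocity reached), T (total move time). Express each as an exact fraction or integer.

v_max²/a_max = 16²/6 = 128/3
75/2 < 128/3 ⇒ no cruise
v_peak = √(75/2·6) = √225 = 15
t_a = 15/6 = 5/2; t_c = 0
T = 2·5/2 = 5

t_a=5/2 t_c=0 v_peak=15 T=5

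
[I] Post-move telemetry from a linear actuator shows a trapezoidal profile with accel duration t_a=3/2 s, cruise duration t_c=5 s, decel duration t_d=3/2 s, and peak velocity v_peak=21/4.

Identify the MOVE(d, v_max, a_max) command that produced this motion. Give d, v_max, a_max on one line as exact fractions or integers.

d=273/8 v_max=21/4 a_max=7/2

a_max = (21/4)/(3/2) = 7/2
d_a = ½·21/4·3/2 = 63/16; d_c = 21/4·5 = 105/4
d = 2·63/16 + 105/4 = 273/8
t_c = 5 > 0 ⇒ limit active, v_max = 21/4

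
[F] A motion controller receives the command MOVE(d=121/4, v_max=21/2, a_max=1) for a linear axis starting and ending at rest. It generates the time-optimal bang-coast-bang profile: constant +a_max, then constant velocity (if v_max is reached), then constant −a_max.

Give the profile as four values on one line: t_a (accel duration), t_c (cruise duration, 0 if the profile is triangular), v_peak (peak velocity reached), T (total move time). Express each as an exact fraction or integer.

vₘ²/aₘ = (21/2)²/1 = 441/4
121/4 < 441/4 ⇒ no cruise
v_peak = √(121/4·1) = √(121/4) = 11/2
t_a = (11/2)/1 = 11/2; t_c = 0
T = 2·11/2 = 11

t_a=11/2 t_c=0 v_peak=11/2 T=11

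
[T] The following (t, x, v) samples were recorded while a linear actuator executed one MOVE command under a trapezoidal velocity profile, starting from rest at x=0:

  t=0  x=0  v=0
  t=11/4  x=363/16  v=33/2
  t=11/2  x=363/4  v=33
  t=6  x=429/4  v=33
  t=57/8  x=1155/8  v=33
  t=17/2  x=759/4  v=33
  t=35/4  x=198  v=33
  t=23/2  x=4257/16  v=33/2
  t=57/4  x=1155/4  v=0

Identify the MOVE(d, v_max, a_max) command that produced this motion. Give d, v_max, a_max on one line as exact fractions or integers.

final state: t=57/4, x=1155/4, v=0 → d = 1155/4
a_max = (33/2−0)/(11/4−0) = 6
max v = 33 over t∈[11/2,35/4] → v_max = 33
check: 33·(11/2+13/4) = 1155/4 ✓

d=1155/4 v_max=33 a_max=6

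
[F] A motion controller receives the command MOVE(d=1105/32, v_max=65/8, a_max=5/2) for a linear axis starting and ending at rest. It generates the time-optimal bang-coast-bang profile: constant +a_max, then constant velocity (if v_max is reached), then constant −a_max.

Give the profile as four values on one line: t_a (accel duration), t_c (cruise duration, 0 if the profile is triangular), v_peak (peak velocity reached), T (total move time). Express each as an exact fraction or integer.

t_a=13/4 t_c=1 v_peak=65/8 T=15/2

vₘ²/aₘ = (65/8)²/(5/2) = 845/32
1105/32 ≥ 845/32 so v_max reached
t_a = (65/8)/(5/2) = 13/4; v_peak = 65/8
d_cruise = 1105/32 − 845/32 = 65/8; t_c = (65/8)/(65/8) = 1
T = 2·13/4 + 1 = 15/2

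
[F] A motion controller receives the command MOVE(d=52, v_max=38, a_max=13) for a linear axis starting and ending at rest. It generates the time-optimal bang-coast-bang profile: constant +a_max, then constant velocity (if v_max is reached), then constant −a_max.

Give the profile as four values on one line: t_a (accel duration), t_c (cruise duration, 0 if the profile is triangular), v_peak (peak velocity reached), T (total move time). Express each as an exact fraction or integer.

vₘ²/aₘ = 38²/13 = 1444/13
52 < 1444/13 ⇒ no cruise
v_peak = √(52·13) = √676 = 26
t_a = 26/13 = 2; t_c = 0
T = 2·2 = 4

t_a=2 t_c=0 v_peak=26 T=4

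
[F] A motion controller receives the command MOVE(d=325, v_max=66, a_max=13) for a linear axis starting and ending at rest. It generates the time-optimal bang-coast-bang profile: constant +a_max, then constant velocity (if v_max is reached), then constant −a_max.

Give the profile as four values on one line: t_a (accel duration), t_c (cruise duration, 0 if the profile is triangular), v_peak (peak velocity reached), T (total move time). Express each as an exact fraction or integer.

(v_max)²/a_max = 66²/13 = 4356/13
325 < 4356/13 → triangular
v_peak = √(325·13) = √4225 = 65
t_a = 65/13 = 5; t_c = 0
T = 2·5 = 10

t_a=5 t_c=0 v_peak=65 T=10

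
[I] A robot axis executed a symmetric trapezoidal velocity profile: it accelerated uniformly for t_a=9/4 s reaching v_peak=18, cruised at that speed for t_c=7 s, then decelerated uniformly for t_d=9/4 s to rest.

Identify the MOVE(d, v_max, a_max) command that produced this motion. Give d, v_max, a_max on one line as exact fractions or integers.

d=333/2 v_max=18 a_max=8

a_max = 18/(9/4) = 8
d_a = ½·18·9/4 = 81/4; d_c = 18·7 = 126
d = 2·81/4 + 126 = 333/2
t_c = 7 > 0 → v_max = v_peak = 18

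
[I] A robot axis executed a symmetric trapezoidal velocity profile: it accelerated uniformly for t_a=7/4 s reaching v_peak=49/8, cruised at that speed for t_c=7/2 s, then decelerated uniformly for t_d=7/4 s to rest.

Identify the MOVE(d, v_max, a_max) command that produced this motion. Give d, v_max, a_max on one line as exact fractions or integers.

a_max = (49/8)/(7/4) = 7/2
d_a = ½·49/8·7/4 = 343/64; d_c = 49/8·7/2 = 343/16
d = 2·343/64 + 343/16 = 1029/32
t_c = 7/2 > 0 ⇒ limit active, v_max = 49/8

d=1029/32 v_max=49/8 a_max=7/2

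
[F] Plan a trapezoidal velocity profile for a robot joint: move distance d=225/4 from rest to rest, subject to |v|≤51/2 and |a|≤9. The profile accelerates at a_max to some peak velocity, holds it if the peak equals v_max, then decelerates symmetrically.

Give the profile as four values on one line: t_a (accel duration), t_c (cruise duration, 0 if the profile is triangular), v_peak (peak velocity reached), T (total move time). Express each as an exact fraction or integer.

(v_max)²/a_max = (51/2)²/9 = 289/4
225/4 < 289/4 ⇒ no cruise
v_peak = √(225/4·9) = √(2025/4) = 45/2
t_a = (45/2)/9 = 5/2; t_c = 0
T = 2·5/2 = 5

t_a=5/2 t_c=0 v_peak=45/2 T=5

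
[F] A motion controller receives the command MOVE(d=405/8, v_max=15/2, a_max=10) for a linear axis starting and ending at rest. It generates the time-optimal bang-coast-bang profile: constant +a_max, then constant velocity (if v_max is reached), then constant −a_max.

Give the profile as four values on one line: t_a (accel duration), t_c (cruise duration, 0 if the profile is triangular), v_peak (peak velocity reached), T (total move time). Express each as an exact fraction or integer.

t_a=3/4 t_c=6 v_peak=15/2 T=15/2

(v_max)²/a_max = (15/2)²/10 = 45/8
405/8 ≥ 45/8 ⇒ cruise phase
t_a = (15/2)/10 = 3/4; v_peak = 15/2
d_cruise = 405/8 − 45/8 = 45; t_c = 45/(15/2) = 6
T = 2·3/4 + 6 = 15/2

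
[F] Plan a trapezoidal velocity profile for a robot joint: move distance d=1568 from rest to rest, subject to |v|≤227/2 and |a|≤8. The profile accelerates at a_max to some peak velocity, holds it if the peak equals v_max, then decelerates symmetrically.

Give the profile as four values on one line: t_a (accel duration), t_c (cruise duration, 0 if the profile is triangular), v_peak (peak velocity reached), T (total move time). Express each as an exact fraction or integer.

(v_max)²/a_max = (227/2)²/8 = 51529/32
1568 < 51529/32 so t_c = 0
v_peak = √(1568·8) = √12544 = 112
t_a = 112/8 = 14; t_c = 0
T = 2·14 = 28

t_a=14 t_c=0 v_peak=112 T=28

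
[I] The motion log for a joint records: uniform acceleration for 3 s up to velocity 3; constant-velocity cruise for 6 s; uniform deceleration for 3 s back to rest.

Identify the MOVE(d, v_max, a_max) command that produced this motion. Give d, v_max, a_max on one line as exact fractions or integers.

a_max = 3/3 = 1
d_a = ½·3·3 = 9/2; d_c = 3·6 = 18
d = 2·9/2 + 18 = 27
t_c = 6 > 0 ⇒ limit active, v_max = 3

d=27 v_max=3 a_max=1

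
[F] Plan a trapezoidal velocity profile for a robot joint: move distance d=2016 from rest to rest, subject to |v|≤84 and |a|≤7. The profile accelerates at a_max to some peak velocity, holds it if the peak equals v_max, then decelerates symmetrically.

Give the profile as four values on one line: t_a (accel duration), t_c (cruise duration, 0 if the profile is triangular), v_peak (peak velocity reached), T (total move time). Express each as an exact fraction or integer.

vₘ²/aₘ = 84²/7 = 1008
2016 ≥ 1008 ⇒ cruise phase
t_a = 84/7 = 12; v_peak = 84
d_cruise = 2016 − 1008 = 1008; t_c = 1008/84 = 12
T = 2·12 + 12 = 36

t_a=12 t_c=12 v_peak=84 T=36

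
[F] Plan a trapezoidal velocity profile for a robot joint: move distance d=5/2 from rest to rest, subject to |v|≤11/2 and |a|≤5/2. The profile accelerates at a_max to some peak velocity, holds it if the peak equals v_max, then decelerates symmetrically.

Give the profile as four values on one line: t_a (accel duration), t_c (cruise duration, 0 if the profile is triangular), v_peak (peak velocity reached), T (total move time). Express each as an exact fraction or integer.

t_a=1 t_c=0 v_peak=5/2 T=2

(v_max)²/a_max = (11/2)²/(5/2) = 121/10
5/2 < 121/10 → triangular
v_peak = √(5/2·5/2) = √(25/4) = 5/2
t_a = (5/2)/(5/2) = 1; t_c = 0
T = 2·1 = 2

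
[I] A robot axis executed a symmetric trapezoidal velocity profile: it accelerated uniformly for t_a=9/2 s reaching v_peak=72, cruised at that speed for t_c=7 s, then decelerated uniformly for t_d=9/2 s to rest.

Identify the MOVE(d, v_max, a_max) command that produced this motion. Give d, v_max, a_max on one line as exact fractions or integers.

a_max = 72/(9/2) = 16
d_a = ½·72·9/2 = 162; d_c = 72·7 = 504
d = 2·162 + 504 = 828
t_c = 7 > 0 ⇒ limit active, v_max = 72

d=828 v_max=72 a_max=16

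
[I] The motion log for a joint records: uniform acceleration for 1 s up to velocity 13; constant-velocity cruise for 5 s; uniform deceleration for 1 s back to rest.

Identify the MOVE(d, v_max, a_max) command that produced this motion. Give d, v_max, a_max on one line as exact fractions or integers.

a_max = 13/1 = 13
d_a = ½·13·1 = 13/2; d_c = 13·5 = 65
d = 2·13/2 + 65 = 78
t_c = 5 > 0 ⇒ limit active, v_max = 13

d=78 v_max=13 a_max=13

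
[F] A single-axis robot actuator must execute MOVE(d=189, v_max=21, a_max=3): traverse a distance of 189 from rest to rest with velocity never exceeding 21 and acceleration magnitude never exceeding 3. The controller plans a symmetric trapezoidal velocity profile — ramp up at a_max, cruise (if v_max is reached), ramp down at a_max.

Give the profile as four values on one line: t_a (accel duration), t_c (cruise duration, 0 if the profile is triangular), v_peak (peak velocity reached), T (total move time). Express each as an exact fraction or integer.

vₘ²/aₘ = 21²/3 = 147
189 ≥ 147 ⇒ cruise phase
t_a = 21/3 = 7; v_peak = 21
d_cruise = 189 − 147 = 42; t_c = 42/21 = 2
T = 2·7 + 2 = 16

t_a=7 t_c=2 v_peak=21 T=16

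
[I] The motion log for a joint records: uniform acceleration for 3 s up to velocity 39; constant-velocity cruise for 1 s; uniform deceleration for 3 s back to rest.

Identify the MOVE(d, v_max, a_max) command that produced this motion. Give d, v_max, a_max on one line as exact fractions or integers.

a_max = 39/3 = 13
d_a = ½·39·3 = 117/2; d_c = 39·1 = 39
d = 2·117/2 + 39 = 156
t_c = 1 > 0 so v_max = 39

d=156 v_max=39 a_max=13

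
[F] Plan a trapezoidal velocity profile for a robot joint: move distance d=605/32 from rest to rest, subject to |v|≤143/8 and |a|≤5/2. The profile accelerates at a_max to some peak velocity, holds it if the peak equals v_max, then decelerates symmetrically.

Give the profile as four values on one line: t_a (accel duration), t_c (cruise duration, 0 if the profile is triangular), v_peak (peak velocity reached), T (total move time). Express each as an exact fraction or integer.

(v_max)²/a_max = (143/8)²/(5/2) = 20449/160
605/32 < 20449/160 ⇒ no cruise
v_peak = √(605/32·5/2) = √(3025/64) = 55/8
t_a = (55/8)/(5/2) = 11/4; t_c = 0
T = 2·11/4 = 11/2

t_a=11/4 t_c=0 v_peak=55/8 T=11/2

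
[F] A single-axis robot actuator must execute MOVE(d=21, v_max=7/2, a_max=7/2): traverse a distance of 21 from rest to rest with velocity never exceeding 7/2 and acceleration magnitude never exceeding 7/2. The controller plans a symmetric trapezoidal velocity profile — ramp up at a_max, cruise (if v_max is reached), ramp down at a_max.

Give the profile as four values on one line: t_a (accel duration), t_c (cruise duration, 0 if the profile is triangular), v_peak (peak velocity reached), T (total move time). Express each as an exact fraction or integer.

vₘ²/aₘ = (7/2)²/(7/2) = 7/2
21 ≥ 7/2 ⇒ cruise phase
t_a = (7/2)/(7/2) = 1; v_peak = 7/2
d_cruise = 21 − 7/2 = 35/2; t_c = (35/2)/(7/2) = 5
T = 2·1 + 5 = 7

t_a=1 t_c=5 v_peak=7/2 T=7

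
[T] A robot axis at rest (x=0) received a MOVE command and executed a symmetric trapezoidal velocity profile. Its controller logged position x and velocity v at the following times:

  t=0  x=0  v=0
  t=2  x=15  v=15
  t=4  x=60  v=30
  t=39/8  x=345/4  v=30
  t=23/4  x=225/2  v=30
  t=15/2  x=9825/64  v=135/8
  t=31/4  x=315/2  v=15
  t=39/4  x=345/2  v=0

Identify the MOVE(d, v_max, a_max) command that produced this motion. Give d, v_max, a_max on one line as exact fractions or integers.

d=345/2 v_max=30 a_max=15/2

final state: t=39/4, x=345/2, v=0 → d = 345/2
a_max = (15−0)/(2−0) = 15/2
max v = 30 over t∈[4,23/4] → v_max = 30
check: 30·(4+7/4) = 345/2 ✓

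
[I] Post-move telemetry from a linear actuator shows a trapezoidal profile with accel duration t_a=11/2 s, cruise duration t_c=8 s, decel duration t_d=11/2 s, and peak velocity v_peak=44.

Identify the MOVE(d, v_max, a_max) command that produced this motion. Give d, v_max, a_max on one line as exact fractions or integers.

a_max = 44/(11/2) = 8
d_a = ½·44·11/2 = 121; d_c = 44·8 = 352
d = 2·121 + 352 = 594
t_c = 8 > 0 so v_max = 44

d=594 v_max=44 a_max=8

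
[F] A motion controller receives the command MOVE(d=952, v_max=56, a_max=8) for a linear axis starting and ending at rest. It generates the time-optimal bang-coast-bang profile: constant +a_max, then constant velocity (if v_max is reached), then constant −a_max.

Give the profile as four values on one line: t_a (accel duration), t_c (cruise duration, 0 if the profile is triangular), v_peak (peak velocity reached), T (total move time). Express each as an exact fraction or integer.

vₘ²/aₘ = 56²/8 = 392
952 ≥ 392 → trapezoidal
t_a = 56/8 = 7; v_peak = 56
d_cruise = 952 − 392 = 560; t_c = 560/56 = 10
T = 2·7 + 10 = 24

t_a=7 t_c=10 v_peak=56 T=24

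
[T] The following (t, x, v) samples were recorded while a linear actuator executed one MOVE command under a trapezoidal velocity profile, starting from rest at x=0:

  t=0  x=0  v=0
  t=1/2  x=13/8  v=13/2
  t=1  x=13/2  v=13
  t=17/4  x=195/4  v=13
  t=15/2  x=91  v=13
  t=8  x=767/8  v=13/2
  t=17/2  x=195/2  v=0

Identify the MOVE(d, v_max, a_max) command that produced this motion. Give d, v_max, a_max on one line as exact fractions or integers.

d=195/2 v_max=13 a_max=13

final state: t=17/2, x=195/2, v=0 → d = 195/2
a_max = (13/2−0)/(1/2−0) = 13
max v = 13 over t∈[1,15/2] → v_max = 13
check: 13·(1+13/2) = 195/2 ✓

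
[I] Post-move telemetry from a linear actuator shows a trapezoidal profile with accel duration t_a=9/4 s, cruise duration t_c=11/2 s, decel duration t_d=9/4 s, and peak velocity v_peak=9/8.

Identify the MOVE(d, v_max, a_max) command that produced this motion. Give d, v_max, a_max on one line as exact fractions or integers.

d=279/32 v_max=9/8 a_max=1/2

a_max = (9/8)/(9/4) = 1/2
d_a = ½·9/8·9/4 = 81/64; d_c = 9/8·11/2 = 99/16
d = 2·81/64 + 99/16 = 279/32
t_c = 11/2 > 0 ⇒ limit active, v_max = 9/8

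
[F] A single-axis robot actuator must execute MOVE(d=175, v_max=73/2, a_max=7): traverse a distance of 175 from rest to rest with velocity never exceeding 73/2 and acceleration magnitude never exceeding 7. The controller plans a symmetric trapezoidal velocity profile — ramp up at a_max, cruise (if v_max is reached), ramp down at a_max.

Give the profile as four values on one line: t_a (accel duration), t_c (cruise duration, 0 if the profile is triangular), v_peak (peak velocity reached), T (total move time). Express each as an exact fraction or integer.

t_a=5 t_c=0 v_peak=35 T=10

vₘ²/aₘ = (73/2)²/7 = 5329/28
175 < 5329/28 so t_c = 0
v_peak = √(175·7) = √1225 = 35
t_a = 35/7 = 5; t_c = 0
T = 2·5 = 10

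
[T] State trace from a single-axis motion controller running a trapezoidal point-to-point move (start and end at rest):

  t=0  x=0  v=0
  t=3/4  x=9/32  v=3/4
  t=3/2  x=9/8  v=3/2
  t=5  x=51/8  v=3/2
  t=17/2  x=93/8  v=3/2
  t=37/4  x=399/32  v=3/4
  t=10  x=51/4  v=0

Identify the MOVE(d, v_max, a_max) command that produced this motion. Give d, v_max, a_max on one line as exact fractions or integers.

final state: t=10, x=51/4, v=0 → d = 51/4
a_max = (3/4−0)/(3/4−0) = 1
max v = 3/2 over t∈[3/2,17/2] → v_max = 3/2
check: 3/2·(3/2+7) = 51/4 ✓

d=51/4 v_max=3/2 a_max=1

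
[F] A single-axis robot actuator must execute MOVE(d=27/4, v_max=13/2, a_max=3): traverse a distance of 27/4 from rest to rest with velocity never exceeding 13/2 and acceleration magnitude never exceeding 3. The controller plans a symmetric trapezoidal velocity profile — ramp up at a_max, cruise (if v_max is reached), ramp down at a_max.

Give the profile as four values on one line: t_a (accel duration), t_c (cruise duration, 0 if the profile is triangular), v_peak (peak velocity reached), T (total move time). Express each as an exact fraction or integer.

v_max²/a_max = (13/2)²/3 = 169/12
27/4 < 169/12 → triangular
v_peak = √(27/4·3) = √(81/4) = 9/2
t_a = (9/2)/3 = 3/2; t_c = 0
T = 2·3/2 = 3

t_a=3/2 t_c=0 v_peak=9/2 T=3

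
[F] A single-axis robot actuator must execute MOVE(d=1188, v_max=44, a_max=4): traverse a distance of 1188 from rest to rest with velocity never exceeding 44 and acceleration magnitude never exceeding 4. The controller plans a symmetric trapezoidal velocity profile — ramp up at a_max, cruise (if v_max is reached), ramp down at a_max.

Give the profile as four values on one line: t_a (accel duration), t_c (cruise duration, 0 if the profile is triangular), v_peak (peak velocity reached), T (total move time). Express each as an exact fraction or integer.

t_a=11 t_c=16 v_peak=44 T=38

(v_max)²/a_max = 44²/4 = 484
1188 ≥ 484 so v_max reached
t_a = 44/4 = 11; v_peak = 44
d_cruise = 1188 − 484 = 704; t_c = 704/44 = 16
T = 2·11 + 16 = 38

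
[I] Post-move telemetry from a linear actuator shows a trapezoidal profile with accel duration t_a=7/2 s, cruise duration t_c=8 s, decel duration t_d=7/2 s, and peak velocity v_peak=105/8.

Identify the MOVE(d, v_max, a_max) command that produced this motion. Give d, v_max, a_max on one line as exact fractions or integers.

a_max = (105/8)/(7/2) = 15/4
d_a = ½·105/8·7/2 = 735/32; d_c = 105/8·8 = 105
d = 2·735/32 + 105 = 2415/16
t_c = 8 > 0 so v_max = 105/8

d=2415/16 v_max=105/8 a_max=15/4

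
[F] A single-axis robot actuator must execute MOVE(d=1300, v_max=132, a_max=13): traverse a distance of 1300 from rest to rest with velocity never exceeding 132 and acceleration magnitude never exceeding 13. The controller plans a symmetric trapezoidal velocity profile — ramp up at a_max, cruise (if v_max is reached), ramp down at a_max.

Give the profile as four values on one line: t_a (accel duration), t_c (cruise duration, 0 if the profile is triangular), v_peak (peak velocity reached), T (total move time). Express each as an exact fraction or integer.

t_a=10 t_c=0 v_peak=130 T=20

v_max²/a_max = 132²/13 = 17424/13
1300 < 17424/13 ⇒ no cruise
v_peak = √(1300·13) = √16900 = 130
t_a = 130/13 = 10; t_c = 0
T = 2·10 = 20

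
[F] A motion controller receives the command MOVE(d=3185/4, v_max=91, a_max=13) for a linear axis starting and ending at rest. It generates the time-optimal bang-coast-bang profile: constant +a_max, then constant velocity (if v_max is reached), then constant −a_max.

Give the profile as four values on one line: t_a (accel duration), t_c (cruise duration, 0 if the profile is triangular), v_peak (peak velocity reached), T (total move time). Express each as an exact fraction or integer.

vₘ²/aₘ = 91²/13 = 637
3185/4 ≥ 637 so v_max reached
t_a = 91/13 = 7; v_peak = 91
d_cruise = 3185/4 − 637 = 637/4; t_c = (637/4)/91 = 7/4
T = 2·7 + 7/4 = 63/4

t_a=7 t_c=7/4 v_peak=91 T=63/4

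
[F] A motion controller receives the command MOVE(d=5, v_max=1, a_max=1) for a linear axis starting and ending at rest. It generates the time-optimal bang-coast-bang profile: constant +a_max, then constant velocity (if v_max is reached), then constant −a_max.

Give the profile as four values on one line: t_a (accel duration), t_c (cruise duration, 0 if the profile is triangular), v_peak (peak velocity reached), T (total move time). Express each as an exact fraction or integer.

vₘ²/aₘ = 1²/1 = 1
5 ≥ 1 so v_max reached
t_a = 1/1 = 1; v_peak = 1
d_cruise = 5 − 1 = 4; t_c = 4/1 = 4
T = 2·1 + 4 = 6

t_a=1 t_c=4 v_peak=1 T=6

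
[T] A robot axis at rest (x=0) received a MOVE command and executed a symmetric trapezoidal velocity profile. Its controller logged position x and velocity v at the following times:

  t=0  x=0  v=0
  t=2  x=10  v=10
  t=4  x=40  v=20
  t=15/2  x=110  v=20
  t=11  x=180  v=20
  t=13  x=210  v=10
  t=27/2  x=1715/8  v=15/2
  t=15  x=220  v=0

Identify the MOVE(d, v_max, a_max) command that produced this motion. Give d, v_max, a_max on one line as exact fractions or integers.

d=220 v_max=20 a_max=5

final state: t=15, x=220, v=0 → d = 220
a_max = (10−0)/(2−0) = 5
max v = 20 over t∈[4,11] → v_max = 20
check: 20·(4+7) = 220 ✓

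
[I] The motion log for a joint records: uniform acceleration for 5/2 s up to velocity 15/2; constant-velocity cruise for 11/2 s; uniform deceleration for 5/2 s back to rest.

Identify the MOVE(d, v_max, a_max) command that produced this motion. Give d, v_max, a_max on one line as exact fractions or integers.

a_max = (15/2)/(5/2) = 3
d_a = ½·15/2·5/2 = 75/8; d_c = 15/2·11/2 = 165/4
d = 2·75/8 + 165/4 = 60
t_c = 11/2 > 0 → v_max = v_peak = 15/2

d=60 v_max=15/2 a_max=3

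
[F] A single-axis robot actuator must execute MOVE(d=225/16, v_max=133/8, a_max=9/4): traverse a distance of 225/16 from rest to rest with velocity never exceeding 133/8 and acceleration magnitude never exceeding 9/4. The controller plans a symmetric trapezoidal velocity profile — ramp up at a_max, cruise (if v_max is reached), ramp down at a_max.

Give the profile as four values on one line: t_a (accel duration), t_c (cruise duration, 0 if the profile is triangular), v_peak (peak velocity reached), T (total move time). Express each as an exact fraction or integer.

(v_max)²/a_max = (133/8)²/(9/4) = 17689/144
225/16 < 17689/144 → triangular
v_peak = √(225/16·9/4) = √(2025/64) = 45/8
t_a = (45/8)/(9/4) = 5/2; t_c = 0
T = 2·5/2 = 5

t_a=5/2 t_c=0 v_peak=45/8 T=5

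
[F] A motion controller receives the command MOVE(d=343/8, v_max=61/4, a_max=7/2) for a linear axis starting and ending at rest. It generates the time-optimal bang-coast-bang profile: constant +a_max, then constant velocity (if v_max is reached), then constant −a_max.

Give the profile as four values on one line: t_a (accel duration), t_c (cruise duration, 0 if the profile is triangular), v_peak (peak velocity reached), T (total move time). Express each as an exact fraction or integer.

t_a=7/2 t_c=0 v_peak=49/4 T=7

vₘ²/aₘ = (61/4)²/(7/2) = 3721/56
343/8 < 3721/56 → triangular
v_peak = √(343/8·7/2) = √(2401/16) = 49/4
t_a = (49/4)/(7/2) = 7/2; t_c = 0
T = 2·7/2 = 7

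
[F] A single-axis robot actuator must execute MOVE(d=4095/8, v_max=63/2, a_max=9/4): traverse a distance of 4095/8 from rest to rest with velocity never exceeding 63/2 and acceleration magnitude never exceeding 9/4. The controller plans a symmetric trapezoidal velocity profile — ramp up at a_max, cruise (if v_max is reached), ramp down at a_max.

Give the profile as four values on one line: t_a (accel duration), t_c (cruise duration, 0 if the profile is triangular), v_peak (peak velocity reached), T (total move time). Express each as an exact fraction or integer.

t_a=14 t_c=9/4 v_peak=63/2 T=121/4

v_max²/a_max = (63/2)²/(9/4) = 441
4095/8 ≥ 441 → trapezoidal
t_a = (63/2)/(9/4) = 14; v_peak = 63/2
d_cruise = 4095/8 − 441 = 567/8; t_c = (567/8)/(63/2) = 9/4
T = 2·14 + 9/4 = 121/4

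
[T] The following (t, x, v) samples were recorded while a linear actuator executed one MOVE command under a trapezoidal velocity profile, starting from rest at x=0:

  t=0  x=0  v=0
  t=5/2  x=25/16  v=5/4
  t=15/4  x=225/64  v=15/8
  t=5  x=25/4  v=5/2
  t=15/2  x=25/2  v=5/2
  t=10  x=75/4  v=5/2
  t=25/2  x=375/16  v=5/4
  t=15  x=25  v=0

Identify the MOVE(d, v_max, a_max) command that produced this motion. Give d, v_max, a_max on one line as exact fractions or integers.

final state: t=15, x=25, v=0 → d = 25
a_max = (5/4−0)/(5/2−0) = 1/2
max v = 5/2 over t∈[5,10] → v_max = 5/2
check: 5/2·(5+5) = 25 ✓

d=25 v_max=5/2 a_max=1/2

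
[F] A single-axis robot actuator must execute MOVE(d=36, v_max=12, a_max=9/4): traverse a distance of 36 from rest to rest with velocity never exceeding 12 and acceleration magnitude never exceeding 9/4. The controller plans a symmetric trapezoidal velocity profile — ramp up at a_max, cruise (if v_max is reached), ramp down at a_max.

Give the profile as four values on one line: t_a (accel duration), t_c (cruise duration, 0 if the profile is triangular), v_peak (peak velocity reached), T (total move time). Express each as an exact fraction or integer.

t_a=4 t_c=0 v_peak=9 T=8

(v_max)²/a_max = 12²/(9/4) = 64
36 < 64 ⇒ no cruise
v_peak = √(36·9/4) = √81 = 9
t_a = 9/(9/4) = 4; t_c = 0
T = 2·4 = 8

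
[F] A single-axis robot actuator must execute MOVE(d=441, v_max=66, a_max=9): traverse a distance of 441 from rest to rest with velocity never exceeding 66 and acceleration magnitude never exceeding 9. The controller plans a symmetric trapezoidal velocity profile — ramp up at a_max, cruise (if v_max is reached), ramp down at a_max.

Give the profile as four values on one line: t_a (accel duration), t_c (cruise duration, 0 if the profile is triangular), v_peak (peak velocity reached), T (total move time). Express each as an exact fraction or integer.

(v_max)²/a_max = 66²/9 = 484
441 < 484 ⇒ no cruise
v_peak = √(441·9) = √3969 = 63
t_a = 63/9 = 7; t_c = 0
T = 2·7 = 14

t_a=7 t_c=0 v_peak=63 T=14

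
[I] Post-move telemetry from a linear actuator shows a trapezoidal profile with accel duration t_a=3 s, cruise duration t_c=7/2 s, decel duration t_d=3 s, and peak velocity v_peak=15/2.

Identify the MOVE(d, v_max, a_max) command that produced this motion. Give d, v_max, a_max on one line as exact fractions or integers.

a_max = (15/2)/3 = 5/2
d_a = ½·15/2·3 = 45/4; d_c = 15/2·7/2 = 105/4
d = 2·45/4 + 105/4 = 195/4
t_c = 7/2 > 0 ⇒ limit active, v_max = 15/2

d=195/4 v_max=15/2 a_max=5/2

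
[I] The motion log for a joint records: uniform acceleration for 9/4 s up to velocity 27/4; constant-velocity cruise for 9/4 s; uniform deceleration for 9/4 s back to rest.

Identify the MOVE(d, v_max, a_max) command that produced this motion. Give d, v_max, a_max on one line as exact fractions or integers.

d=243/8 v_max=27/4 a_max=3

a_max = (27/4)/(9/4) = 3
d_a = ½·27/4·9/4 = 243/32; d_c = 27/4·9/4 = 243/16
d = 2·243/32 + 243/16 = 243/8
t_c = 9/4 > 0 → v_max = v_peak = 27/4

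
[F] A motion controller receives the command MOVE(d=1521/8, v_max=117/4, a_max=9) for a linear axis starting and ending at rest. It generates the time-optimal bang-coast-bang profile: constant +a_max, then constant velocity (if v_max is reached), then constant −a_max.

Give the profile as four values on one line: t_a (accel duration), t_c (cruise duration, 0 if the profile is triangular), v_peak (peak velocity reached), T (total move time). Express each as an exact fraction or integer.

t_a=13/4 t_c=13/4 v_peak=117/4 T=39/4

v_max²/a_max = (117/4)²/9 = 1521/16
1521/8 ≥ 1521/16 so v_max reached
t_a = (117/4)/9 = 13/4; v_peak = 117/4
d_cruise = 1521/8 − 1521/16 = 1521/16; t_c = (1521/16)/(117/4) = 13/4
T = 2·13/4 + 13/4 = 39/4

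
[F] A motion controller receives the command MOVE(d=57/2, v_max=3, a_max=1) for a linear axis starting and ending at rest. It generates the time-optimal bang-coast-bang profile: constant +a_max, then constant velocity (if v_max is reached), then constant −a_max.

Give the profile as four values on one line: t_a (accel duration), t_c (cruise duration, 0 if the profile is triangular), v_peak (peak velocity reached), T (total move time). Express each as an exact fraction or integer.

t_a=3 t_c=13/2 v_peak=3 T=25/2

vₘ²/aₘ = 3²/1 = 9
57/2 ≥ 9 ⇒ cruise phase
t_a = 3/1 = 3; v_peak = 3
d_cruise = 57/2 − 9 = 39/2; t_c = (39/2)/3 = 13/2
T = 2·3 + 13/2 = 25/2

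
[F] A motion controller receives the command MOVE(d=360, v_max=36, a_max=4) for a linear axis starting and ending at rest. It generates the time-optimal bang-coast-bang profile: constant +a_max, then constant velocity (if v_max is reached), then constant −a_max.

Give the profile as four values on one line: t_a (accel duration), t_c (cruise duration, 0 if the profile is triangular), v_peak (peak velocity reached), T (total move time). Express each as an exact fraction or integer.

t_a=9 t_c=1 v_peak=36 T=19

vₘ²/aₘ = 36²/4 = 324
360 ≥ 324 so v_max reached
t_a = 36/4 = 9; v_peak = 36
d_cruise = 360 − 324 = 36; t_c = 36/36 = 1
T = 2·9 + 1 = 19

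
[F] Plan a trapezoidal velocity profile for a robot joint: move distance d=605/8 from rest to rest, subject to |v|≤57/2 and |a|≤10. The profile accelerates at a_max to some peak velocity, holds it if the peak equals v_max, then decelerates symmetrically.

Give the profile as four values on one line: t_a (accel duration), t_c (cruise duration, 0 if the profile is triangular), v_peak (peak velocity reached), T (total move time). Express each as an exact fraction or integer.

t_a=11/4 t_c=0 v_peak=55/2 T=11/2

(v_max)²/a_max = (57/2)²/10 = 3249/40
605/8 < 3249/40 ⇒ no cruise
v_peak = √(605/8·10) = √(3025/4) = 55/2
t_a = (55/2)/10 = 11/4; t_c = 0
T = 2·11/4 = 11/2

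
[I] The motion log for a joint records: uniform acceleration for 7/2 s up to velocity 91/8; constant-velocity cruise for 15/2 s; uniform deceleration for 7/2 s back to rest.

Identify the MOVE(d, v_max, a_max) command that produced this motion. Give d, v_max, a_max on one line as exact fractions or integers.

a_max = (91/8)/(7/2) = 13/4
d_a = ½·91/8·7/2 = 637/32; d_c = 91/8·15/2 = 1365/16
d = 2·637/32 + 1365/16 = 1001/8
t_c = 15/2 > 0 so v_max = 91/8

d=1001/8 v_max=91/8 a_max=13/4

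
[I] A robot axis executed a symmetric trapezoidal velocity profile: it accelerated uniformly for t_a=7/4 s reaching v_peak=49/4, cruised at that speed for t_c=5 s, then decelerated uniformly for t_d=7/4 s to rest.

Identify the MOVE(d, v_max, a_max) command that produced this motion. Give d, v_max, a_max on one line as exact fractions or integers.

a_max = (49/4)/(7/4) = 7
d_a = ½·49/4·7/4 = 343/32; d_c = 49/4·5 = 245/4
d = 2·343/32 + 245/4 = 1323/16
t_c = 5 > 0 ⇒ limit active, v_max = 49/4

d=1323/16 v_max=49/4 a_max=7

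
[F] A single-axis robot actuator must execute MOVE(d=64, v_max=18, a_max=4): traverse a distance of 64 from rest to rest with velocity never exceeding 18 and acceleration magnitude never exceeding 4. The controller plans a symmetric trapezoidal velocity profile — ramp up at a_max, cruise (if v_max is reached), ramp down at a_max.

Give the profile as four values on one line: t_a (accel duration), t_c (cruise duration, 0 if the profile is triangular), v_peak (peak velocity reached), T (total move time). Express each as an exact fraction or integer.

t_a=4 t_c=0 v_peak=16 T=8

(v_max)²/a_max = 18²/4 = 81
64 < 81 so t_c = 0
v_peak = √(64·4) = √256 = 16
t_a = 16/4 = 4; t_c = 0
T = 2·4 = 8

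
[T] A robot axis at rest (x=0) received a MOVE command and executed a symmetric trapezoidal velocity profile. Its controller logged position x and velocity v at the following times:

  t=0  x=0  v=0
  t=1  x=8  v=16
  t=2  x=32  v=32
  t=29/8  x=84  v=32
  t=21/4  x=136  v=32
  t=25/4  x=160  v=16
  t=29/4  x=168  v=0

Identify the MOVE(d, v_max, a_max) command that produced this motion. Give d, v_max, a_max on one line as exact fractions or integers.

final state: t=29/4, x=168, v=0 → d = 168
a_max = (16−0)/(1−0) = 16
max v = 32 over t∈[2,21/4] → v_max = 32
check: 32·(2+13/4) = 168 ✓

d=168 v_max=32 a_max=16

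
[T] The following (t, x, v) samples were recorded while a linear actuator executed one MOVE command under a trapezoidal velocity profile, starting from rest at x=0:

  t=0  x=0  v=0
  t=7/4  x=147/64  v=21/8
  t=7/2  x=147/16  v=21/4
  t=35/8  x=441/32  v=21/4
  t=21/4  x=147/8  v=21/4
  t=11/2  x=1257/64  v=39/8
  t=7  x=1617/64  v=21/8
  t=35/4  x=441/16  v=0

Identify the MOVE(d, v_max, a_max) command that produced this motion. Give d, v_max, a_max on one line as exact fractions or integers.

d=441/16 v_max=21/4 a_max=3/2

final state: t=35/4, x=441/16, v=0 → d = 441/16
a_max = (21/8−0)/(7/4−0) = 3/2
max v = 21/4 over t∈[7/2,21/4] → v_max = 21/4
check: 21/4·(7/2+7/4) = 441/16 ✓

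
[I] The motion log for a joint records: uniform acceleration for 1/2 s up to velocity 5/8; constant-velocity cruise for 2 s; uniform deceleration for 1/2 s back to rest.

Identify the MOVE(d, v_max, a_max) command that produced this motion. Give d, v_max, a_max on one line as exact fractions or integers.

d=25/16 v_max=5/8 a_max=5/4

a_max = (5/8)/(1/2) = 5/4
d_a = ½·5/8·1/2 = 5/32; d_c = 5/8·2 = 5/4
d = 2·5/32 + 5/4 = 25/16
t_c = 2 > 0 ⇒ limit active, v_max = 5/8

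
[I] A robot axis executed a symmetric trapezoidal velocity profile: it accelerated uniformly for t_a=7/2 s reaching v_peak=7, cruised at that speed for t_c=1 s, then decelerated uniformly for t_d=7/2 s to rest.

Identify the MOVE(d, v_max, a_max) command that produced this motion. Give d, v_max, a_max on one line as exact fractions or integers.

d=63/2 v_max=7 a_max=2

a_max = 7/(7/2) = 2
d_a = ½·7·7/2 = 49/4; d_c = 7·1 = 7
d = 2·49/4 + 7 = 63/2
t_c = 1 > 0 → v_max = v_peak = 7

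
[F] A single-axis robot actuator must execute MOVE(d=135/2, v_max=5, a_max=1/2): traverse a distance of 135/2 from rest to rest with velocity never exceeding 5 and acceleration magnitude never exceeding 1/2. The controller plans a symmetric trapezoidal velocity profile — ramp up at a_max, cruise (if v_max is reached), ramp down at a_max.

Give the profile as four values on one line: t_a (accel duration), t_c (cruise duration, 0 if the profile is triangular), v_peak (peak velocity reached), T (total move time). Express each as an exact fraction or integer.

v_max²/a_max = 5²/(1/2) = 50
135/2 ≥ 50 so v_max reached
t_a = 5/(1/2) = 10; v_peak = 5
d_cruise = 135/2 − 50 = 35/2; t_c = (35/2)/5 = 7/2
T = 2·10 + 7/2 = 47/2

t_a=10 t_c=7/2 v_peak=5 T=47/2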